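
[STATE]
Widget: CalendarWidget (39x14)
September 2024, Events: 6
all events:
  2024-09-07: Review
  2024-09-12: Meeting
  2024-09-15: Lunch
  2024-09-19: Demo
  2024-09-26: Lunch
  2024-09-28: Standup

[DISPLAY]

             September 2024            
Mo Tu We Th Fr Sa Su                   
                   1                   
 2  3  4  5  6  7*  8                  
 9 10 11 12* 13 14 15*                 
16 17 18 19* 20 21 22                  
23 24 25 26* 27 28* 29                 
30                                     
                                       
                                       
                                       
                                       
                                       
                                       


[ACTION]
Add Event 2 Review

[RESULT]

             September 2024            
Mo Tu We Th Fr Sa Su                   
                   1                   
 2*  3  4  5  6  7*  8                 
 9 10 11 12* 13 14 15*                 
16 17 18 19* 20 21 22                  
23 24 25 26* 27 28* 29                 
30                                     
                                       
                                       
                                       
                                       
                                       
                                       


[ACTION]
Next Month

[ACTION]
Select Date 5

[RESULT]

              October 2024             
Mo Tu We Th Fr Sa Su                   
    1  2  3  4 [ 5]  6                 
 7  8  9 10 11 12 13                   
14 15 16 17 18 19 20                   
21 22 23 24 25 26 27                   
28 29 30 31                            
                                       
                                       
                                       
                                       
                                       
                                       
                                       


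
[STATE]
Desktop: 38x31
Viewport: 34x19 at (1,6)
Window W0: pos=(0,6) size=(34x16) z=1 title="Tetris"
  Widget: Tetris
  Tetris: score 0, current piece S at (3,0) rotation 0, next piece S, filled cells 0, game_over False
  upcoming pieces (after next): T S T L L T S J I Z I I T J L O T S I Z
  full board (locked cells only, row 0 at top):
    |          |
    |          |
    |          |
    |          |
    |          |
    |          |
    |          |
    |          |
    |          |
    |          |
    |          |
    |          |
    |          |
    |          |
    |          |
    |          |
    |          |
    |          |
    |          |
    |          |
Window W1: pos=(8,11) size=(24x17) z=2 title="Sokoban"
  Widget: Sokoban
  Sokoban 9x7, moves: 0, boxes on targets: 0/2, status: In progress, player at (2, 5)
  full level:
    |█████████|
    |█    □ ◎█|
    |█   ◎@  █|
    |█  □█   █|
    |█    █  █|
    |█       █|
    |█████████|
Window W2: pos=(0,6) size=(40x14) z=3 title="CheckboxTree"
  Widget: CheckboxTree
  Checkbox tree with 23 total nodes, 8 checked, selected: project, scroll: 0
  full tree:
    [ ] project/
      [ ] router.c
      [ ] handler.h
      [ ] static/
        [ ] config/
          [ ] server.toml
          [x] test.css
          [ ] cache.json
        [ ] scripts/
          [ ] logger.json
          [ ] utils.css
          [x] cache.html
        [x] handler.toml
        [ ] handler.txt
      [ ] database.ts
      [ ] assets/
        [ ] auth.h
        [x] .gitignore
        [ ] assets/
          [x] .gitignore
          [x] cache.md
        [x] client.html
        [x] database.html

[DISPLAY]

━━━━━━━━━━━━━━━━━━━━━━━━━━━━━━━━━━
 CheckboxTree                     
──────────────────────────────────
>[-] project/                     
   [ ] router.c                   
   [ ] handler.h                  
   [-] static/                    
     [-] config/                  
       [ ] server.toml            
       [x] test.css               
       [ ] cache.json             
     [-] scripts/                 
       [ ] logger.json            
━━━━━━━━━━━━━━━━━━━━━━━━━━━━━━━━━━
       ┃█████████             ┃ ┃ 
━━━━━━━┃Moves: 0  0/2         ┃━┛ 
       ┃                      ┃   
       ┃                      ┃   
       ┃                      ┃   


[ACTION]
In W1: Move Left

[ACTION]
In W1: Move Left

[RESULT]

━━━━━━━━━━━━━━━━━━━━━━━━━━━━━━━━━━
 CheckboxTree                     
──────────────────────────────────
>[-] project/                     
   [ ] router.c                   
   [ ] handler.h                  
   [-] static/                    
     [-] config/                  
       [ ] server.toml            
       [x] test.css               
       [ ] cache.json             
     [-] scripts/                 
       [ ] logger.json            
━━━━━━━━━━━━━━━━━━━━━━━━━━━━━━━━━━
       ┃█████████             ┃ ┃ 
━━━━━━━┃Moves: 2  0/2         ┃━┛ 
       ┃                      ┃   
       ┃                      ┃   
       ┃                      ┃   


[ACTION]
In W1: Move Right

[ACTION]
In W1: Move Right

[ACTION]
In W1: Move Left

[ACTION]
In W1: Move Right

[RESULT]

━━━━━━━━━━━━━━━━━━━━━━━━━━━━━━━━━━
 CheckboxTree                     
──────────────────────────────────
>[-] project/                     
   [ ] router.c                   
   [ ] handler.h                  
   [-] static/                    
     [-] config/                  
       [ ] server.toml            
       [x] test.css               
       [ ] cache.json             
     [-] scripts/                 
       [ ] logger.json            
━━━━━━━━━━━━━━━━━━━━━━━━━━━━━━━━━━
       ┃█████████             ┃ ┃ 
━━━━━━━┃Moves: 6  0/2         ┃━┛ 
       ┃                      ┃   
       ┃                      ┃   
       ┃                      ┃   


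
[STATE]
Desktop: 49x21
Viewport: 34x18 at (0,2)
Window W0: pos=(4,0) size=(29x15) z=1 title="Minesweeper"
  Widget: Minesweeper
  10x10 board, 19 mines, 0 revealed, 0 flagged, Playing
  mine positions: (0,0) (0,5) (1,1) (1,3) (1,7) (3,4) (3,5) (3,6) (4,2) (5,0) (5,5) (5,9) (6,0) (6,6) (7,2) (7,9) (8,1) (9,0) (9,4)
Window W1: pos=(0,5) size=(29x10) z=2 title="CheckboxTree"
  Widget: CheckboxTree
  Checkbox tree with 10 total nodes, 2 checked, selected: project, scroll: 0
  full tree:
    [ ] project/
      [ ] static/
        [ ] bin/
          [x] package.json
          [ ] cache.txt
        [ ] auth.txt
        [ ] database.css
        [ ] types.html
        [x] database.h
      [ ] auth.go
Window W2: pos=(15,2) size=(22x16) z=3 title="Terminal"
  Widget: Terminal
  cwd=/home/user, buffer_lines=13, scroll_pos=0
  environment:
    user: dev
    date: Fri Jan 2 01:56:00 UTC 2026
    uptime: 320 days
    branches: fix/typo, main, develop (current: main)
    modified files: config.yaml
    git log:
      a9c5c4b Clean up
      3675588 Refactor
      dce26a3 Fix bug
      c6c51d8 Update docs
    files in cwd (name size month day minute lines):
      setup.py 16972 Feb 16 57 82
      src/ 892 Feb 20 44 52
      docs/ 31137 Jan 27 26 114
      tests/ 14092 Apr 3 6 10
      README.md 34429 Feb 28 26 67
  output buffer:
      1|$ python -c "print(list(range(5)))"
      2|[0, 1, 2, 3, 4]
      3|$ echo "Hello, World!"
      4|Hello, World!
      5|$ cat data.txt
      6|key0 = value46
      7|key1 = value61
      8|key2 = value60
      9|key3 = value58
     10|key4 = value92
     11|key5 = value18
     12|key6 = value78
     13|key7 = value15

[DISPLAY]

    ┠──────────┏━━━━━━━━━━━━━━━━━━
    ┃■■■■■■■■■■┃ Terminal         
    ┃■■■■■■■■■■┠──────────────────
┏━━━━━━━━━━━━━━┃$ python -c "print
┃ CheckboxTree ┃[0, 1, 2, 3, 4]   
┠──────────────┃$ echo "Hello, Wor
┃>[-] project/ ┃Hello, World!     
┃   [-] static/┃$ cat data.txt    
┃     [-] bin/ ┃key0 = value46    
┃       [x] pac┃key1 = value61    
┃       [ ] cac┃key2 = value60    
┃     [ ] auth.┃key3 = value58    
┗━━━━━━━━━━━━━━┃key4 = value92    
               ┃key5 = value18    
               ┃key6 = value78    
               ┗━━━━━━━━━━━━━━━━━━
                                  
                                  


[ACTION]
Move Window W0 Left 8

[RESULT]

┠──────────────┏━━━━━━━━━━━━━━━━━━
┃■■■■■■■■■■    ┃ Terminal         
┃■■■■■■■■■■    ┠──────────────────
┏━━━━━━━━━━━━━━┃$ python -c "print
┃ CheckboxTree ┃[0, 1, 2, 3, 4]   
┠──────────────┃$ echo "Hello, Wor
┃>[-] project/ ┃Hello, World!     
┃   [-] static/┃$ cat data.txt    
┃     [-] bin/ ┃key0 = value46    
┃       [x] pac┃key1 = value61    
┃       [ ] cac┃key2 = value60    
┃     [ ] auth.┃key3 = value58    
┗━━━━━━━━━━━━━━┃key4 = value92    
               ┃key5 = value18    
               ┃key6 = value78    
               ┗━━━━━━━━━━━━━━━━━━
                                  
                                  


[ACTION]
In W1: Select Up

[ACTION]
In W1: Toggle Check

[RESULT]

┠──────────────┏━━━━━━━━━━━━━━━━━━
┃■■■■■■■■■■    ┃ Terminal         
┃■■■■■■■■■■    ┠──────────────────
┏━━━━━━━━━━━━━━┃$ python -c "print
┃ CheckboxTree ┃[0, 1, 2, 3, 4]   
┠──────────────┃$ echo "Hello, Wor
┃>[x] project/ ┃Hello, World!     
┃   [x] static/┃$ cat data.txt    
┃     [x] bin/ ┃key0 = value46    
┃       [x] pac┃key1 = value61    
┃       [x] cac┃key2 = value60    
┃     [x] auth.┃key3 = value58    
┗━━━━━━━━━━━━━━┃key4 = value92    
               ┃key5 = value18    
               ┃key6 = value78    
               ┗━━━━━━━━━━━━━━━━━━
                                  
                                  


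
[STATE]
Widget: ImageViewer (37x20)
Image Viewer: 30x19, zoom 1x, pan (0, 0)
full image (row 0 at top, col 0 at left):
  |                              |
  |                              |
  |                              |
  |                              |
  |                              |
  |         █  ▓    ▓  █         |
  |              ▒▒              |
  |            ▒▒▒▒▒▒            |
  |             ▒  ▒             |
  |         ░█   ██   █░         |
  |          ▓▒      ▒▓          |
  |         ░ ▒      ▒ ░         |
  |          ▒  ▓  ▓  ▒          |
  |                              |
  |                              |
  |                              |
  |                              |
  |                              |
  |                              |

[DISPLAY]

                                     
                                     
                                     
                                     
                                     
         █  ▓    ▓  █                
              ▒▒                     
            ▒▒▒▒▒▒                   
             ▒  ▒                    
         ░█   ██   █░                
          ▓▒      ▒▓                 
         ░ ▒      ▒ ░                
          ▒  ▓  ▓  ▒                 
                                     
                                     
                                     
                                     
                                     
                                     
                                     


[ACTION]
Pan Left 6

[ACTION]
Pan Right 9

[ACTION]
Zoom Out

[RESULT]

                                     
                                     
                                     
                                     
                                     
█  ▓    ▓  █                         
     ▒▒                              
   ▒▒▒▒▒▒                            
    ▒  ▒                             
░█   ██   █░                         
 ▓▒      ▒▓                          
░ ▒      ▒ ░                         
 ▒  ▓  ▓  ▒                          
                                     
                                     
                                     
                                     
                                     
                                     
                                     


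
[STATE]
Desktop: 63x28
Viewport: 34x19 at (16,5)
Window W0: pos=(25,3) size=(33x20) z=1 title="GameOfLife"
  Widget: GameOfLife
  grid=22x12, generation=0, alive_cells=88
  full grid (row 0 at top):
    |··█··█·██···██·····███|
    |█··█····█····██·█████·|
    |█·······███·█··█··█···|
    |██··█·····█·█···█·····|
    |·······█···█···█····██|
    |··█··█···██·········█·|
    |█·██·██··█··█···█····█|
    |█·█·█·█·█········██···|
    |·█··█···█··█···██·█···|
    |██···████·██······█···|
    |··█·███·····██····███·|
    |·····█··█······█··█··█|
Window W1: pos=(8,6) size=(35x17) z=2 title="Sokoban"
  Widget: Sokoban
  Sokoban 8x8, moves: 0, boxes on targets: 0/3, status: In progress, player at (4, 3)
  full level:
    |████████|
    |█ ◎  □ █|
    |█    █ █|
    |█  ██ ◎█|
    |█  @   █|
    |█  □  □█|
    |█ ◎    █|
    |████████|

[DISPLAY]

         ┠────────────────────────
━━━━━━━━━━━━━━━━━━━━━━━━━━┓       
n                         ┃··███  
──────────────────────────┨████·  
█                         ┃·█···  
█                         ┃·····  
█                         ┃···██  
█                         ┃···█·  
█                         ┃····█  
█                         ┃██···  
█                         ┃·█···  
█                         ┃·█···  
0  0/3                    ┃·███·  
                          ┃·█··█  
                          ┃       
                          ┃       
                          ┃       
━━━━━━━━━━━━━━━━━━━━━━━━━━┛━━━━━━━
                                  


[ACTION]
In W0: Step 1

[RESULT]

         ┠────────────────────────
━━━━━━━━━━━━━━━━━━━━━━━━━━┓       
n                         ┃█···█  
──────────────────────────┨█···█  
█                         ┃·█···  
█                         ┃·····  
█                         ┃···██  
█                         ┃···█·  
█                         ┃█····  
█                         ┃·█···  
█                         ┃·██··  
█                         ┃·█···  
0  0/3                    ┃██·█·  
                          ┃·█·█·  
                          ┃       
                          ┃       
                          ┃       
━━━━━━━━━━━━━━━━━━━━━━━━━━┛━━━━━━━
                                  


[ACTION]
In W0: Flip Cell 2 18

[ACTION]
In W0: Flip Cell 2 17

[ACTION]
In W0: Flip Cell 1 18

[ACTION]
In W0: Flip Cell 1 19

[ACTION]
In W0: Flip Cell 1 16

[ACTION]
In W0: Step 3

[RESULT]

         ┠────────────────────────
━━━━━━━━━━━━━━━━━━━━━━━━━━┓       
n                         ┃██···  
──────────────────────────┨·█···  
█                         ┃██···  
█                         ┃·····  
█                         ┃···██  
█                         ┃·····  
█                         ┃····█  
█                         ┃█····  
█                         ┃···█·  
█                         ┃··█··  
0  0/3                    ┃··█··  
                          ┃██···  
                          ┃       
                          ┃       
                          ┃       
━━━━━━━━━━━━━━━━━━━━━━━━━━┛━━━━━━━
                                  


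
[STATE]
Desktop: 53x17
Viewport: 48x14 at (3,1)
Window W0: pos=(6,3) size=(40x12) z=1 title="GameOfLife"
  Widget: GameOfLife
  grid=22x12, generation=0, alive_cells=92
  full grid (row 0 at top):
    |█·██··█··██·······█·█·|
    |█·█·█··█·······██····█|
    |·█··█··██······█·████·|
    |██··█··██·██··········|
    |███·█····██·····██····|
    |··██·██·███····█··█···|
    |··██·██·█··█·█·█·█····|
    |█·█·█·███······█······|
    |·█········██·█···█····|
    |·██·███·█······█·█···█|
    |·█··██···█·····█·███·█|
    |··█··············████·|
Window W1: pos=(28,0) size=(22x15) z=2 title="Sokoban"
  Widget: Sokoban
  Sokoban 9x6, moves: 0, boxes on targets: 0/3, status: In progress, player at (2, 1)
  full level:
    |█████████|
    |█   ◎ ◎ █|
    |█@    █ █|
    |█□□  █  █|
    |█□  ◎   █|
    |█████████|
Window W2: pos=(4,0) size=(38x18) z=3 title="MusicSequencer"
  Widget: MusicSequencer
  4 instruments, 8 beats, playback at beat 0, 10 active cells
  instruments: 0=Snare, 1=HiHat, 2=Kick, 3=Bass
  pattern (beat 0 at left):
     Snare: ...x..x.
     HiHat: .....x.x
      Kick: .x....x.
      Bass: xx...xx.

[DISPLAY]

 ┃ MusicSequencer                     ┃       ┃ 
 ┠────────────────────────────────────┨───────┨ 
 ┃      ▼1234567                      ┃       ┃ 
 ┃ Snare···█··█·                      ┃       ┃ 
 ┃ HiHat·····█·█                      ┃       ┃ 
 ┃  Kick·█····█·                      ┃       ┃ 
 ┃  Bass██···██·                      ┃       ┃ 
 ┃                                    ┃       ┃ 
 ┃                                    ┃       ┃ 
 ┃                                    ┃       ┃ 
 ┃                                    ┃       ┃ 
 ┃                                    ┃       ┃ 
 ┃                                    ┃       ┃ 
 ┃                                    ┃━━━━━━━┛ 


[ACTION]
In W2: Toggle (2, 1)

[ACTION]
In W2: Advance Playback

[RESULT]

 ┃ MusicSequencer                     ┃       ┃ 
 ┠────────────────────────────────────┨───────┨ 
 ┃      0▼234567                      ┃       ┃ 
 ┃ Snare···█··█·                      ┃       ┃ 
 ┃ HiHat·····█·█                      ┃       ┃ 
 ┃  Kick······█·                      ┃       ┃ 
 ┃  Bass██···██·                      ┃       ┃ 
 ┃                                    ┃       ┃ 
 ┃                                    ┃       ┃ 
 ┃                                    ┃       ┃ 
 ┃                                    ┃       ┃ 
 ┃                                    ┃       ┃ 
 ┃                                    ┃       ┃ 
 ┃                                    ┃━━━━━━━┛ 


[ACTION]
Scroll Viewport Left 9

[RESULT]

    ┃ MusicSequencer                     ┃      
    ┠────────────────────────────────────┨──────
    ┃      0▼234567                      ┃      
    ┃ Snare···█··█·                      ┃      
    ┃ HiHat·····█·█                      ┃      
    ┃  Kick······█·                      ┃      
    ┃  Bass██···██·                      ┃      
    ┃                                    ┃      
    ┃                                    ┃      
    ┃                                    ┃      
    ┃                                    ┃      
    ┃                                    ┃      
    ┃                                    ┃      
    ┃                                    ┃━━━━━━


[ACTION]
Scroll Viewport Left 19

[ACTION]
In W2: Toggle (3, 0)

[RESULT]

    ┃ MusicSequencer                     ┃      
    ┠────────────────────────────────────┨──────
    ┃      0▼234567                      ┃      
    ┃ Snare···█··█·                      ┃      
    ┃ HiHat·····█·█                      ┃      
    ┃  Kick······█·                      ┃      
    ┃  Bass·█···██·                      ┃      
    ┃                                    ┃      
    ┃                                    ┃      
    ┃                                    ┃      
    ┃                                    ┃      
    ┃                                    ┃      
    ┃                                    ┃      
    ┃                                    ┃━━━━━━


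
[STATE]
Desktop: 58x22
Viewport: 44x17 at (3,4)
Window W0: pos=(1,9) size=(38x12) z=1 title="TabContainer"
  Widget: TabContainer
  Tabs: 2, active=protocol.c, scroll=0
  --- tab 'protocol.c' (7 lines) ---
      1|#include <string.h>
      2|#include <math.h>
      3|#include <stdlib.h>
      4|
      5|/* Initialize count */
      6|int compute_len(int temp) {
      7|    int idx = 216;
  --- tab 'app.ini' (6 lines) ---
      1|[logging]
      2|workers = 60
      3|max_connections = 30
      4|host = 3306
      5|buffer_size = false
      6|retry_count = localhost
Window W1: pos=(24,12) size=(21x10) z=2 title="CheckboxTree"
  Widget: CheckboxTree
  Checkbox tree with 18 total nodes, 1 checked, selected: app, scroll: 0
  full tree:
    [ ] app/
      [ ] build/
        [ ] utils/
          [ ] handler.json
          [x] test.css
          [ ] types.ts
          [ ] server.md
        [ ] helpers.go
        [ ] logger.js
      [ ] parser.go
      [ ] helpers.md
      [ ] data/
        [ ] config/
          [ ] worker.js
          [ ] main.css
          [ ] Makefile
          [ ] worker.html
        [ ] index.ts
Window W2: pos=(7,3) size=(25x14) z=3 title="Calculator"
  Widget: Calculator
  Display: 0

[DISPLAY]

    ┃ Calculator            ┃               
    ┠───────────────────────┨               
    ┃                      0┃               
    ┃┌───┬───┬───┬───┐      ┃               
    ┃│ 7 │ 8 │ 9 │ ÷ │      ┃               
━━━━┃├───┼───┼───┼───┤      ┃━━━━━━┓        
TabC┃│ 4 │ 5 │ 6 │ × │      ┃      ┃        
────┃├───┼───┼───┼───┤      ┃──────┨        
prot┃│ 1 │ 2 │ 3 │ - │      ┃━━━━━━━━━━━━┓  
────┃├───┼───┼───┼───┤      ┃oxTree      ┃  
incl┃│ 0 │ . │ = │ + │      ┃────────────┨  
incl┃└───┴───┴───┴───┘      ┃p/          ┃  
incl┗━━━━━━━━━━━━━━━━━━━━━━━┛build/      ┃  
                     ┃     [-] utils/    ┃  
* Initialize count */┃       [ ] handler.┃  
nt compute_len(int te┃       [x] test.css┃  
━━━━━━━━━━━━━━━━━━━━━┃       [ ] types.ts┃  


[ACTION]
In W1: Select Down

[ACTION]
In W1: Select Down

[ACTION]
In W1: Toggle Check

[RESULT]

    ┃ Calculator            ┃               
    ┠───────────────────────┨               
    ┃                      0┃               
    ┃┌───┬───┬───┬───┐      ┃               
    ┃│ 7 │ 8 │ 9 │ ÷ │      ┃               
━━━━┃├───┼───┼───┼───┤      ┃━━━━━━┓        
TabC┃│ 4 │ 5 │ 6 │ × │      ┃      ┃        
────┃├───┼───┼───┼───┤      ┃──────┨        
prot┃│ 1 │ 2 │ 3 │ - │      ┃━━━━━━━━━━━━┓  
────┃├───┼───┼───┼───┤      ┃oxTree      ┃  
incl┃│ 0 │ . │ = │ + │      ┃────────────┨  
incl┃└───┴───┴───┴───┘      ┃p/          ┃  
incl┗━━━━━━━━━━━━━━━━━━━━━━━┛build/      ┃  
                     ┃>    [x] utils/    ┃  
* Initialize count */┃       [x] handler.┃  
nt compute_len(int te┃       [x] test.css┃  
━━━━━━━━━━━━━━━━━━━━━┃       [x] types.ts┃  


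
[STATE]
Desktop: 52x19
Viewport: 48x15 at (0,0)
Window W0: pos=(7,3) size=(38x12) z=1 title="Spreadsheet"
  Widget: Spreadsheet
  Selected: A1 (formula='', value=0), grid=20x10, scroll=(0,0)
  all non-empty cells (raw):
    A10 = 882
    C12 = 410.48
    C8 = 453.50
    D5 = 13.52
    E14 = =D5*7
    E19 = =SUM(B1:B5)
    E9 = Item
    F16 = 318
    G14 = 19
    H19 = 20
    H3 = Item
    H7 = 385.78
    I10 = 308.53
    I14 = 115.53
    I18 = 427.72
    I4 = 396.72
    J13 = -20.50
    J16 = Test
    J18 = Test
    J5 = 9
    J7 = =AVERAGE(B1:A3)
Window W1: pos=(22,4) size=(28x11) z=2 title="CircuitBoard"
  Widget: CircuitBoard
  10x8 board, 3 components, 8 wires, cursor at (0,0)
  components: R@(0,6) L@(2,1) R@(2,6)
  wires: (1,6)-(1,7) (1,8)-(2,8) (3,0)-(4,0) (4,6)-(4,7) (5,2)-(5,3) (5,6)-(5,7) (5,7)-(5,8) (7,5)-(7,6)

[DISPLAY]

                                                
                                                
                                                
       ┏━━━━━━━━━━━━━━━━━━━━━━━━━━━━━━━━━━━━┓   
       ┃ Spreadsheet  ┏━━━━━━━━━━━━━━━━━━━━━━━━━
       ┠──────────────┃ CircuitBoard            
       ┃A1:           ┠─────────────────────────
       ┃       A      ┃   0 1 2 3 4 5 6 7 8 9   
       ┃--------------┃0  [.]                   
       ┃  1      [0]  ┃                         
       ┃  2        0  ┃1                        
       ┃  3        0  ┃                         
       ┃  4        0  ┃2       L                
       ┃  5        0  ┃                         
       ┗━━━━━━━━━━━━━━┗━━━━━━━━━━━━━━━━━━━━━━━━━


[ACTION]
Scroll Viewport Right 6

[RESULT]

                                                
                                                
                                                
   ┏━━━━━━━━━━━━━━━━━━━━━━━━━━━━━━━━━━━━┓       
   ┃ Spreadsheet  ┏━━━━━━━━━━━━━━━━━━━━━━━━━━┓  
   ┠──────────────┃ CircuitBoard             ┃  
   ┃A1:           ┠──────────────────────────┨  
   ┃       A      ┃   0 1 2 3 4 5 6 7 8 9    ┃  
   ┃--------------┃0  [.]                    ┃  
   ┃  1      [0]  ┃                          ┃  
   ┃  2        0  ┃1                         ┃  
   ┃  3        0  ┃                          ┃  
   ┃  4        0  ┃2       L                 ┃  
   ┃  5        0  ┃                          ┃  
   ┗━━━━━━━━━━━━━━┗━━━━━━━━━━━━━━━━━━━━━━━━━━┛  


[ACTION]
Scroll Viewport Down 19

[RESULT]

   ┃ Spreadsheet  ┏━━━━━━━━━━━━━━━━━━━━━━━━━━┓  
   ┠──────────────┃ CircuitBoard             ┃  
   ┃A1:           ┠──────────────────────────┨  
   ┃       A      ┃   0 1 2 3 4 5 6 7 8 9    ┃  
   ┃--------------┃0  [.]                    ┃  
   ┃  1      [0]  ┃                          ┃  
   ┃  2        0  ┃1                         ┃  
   ┃  3        0  ┃                          ┃  
   ┃  4        0  ┃2       L                 ┃  
   ┃  5        0  ┃                          ┃  
   ┗━━━━━━━━━━━━━━┗━━━━━━━━━━━━━━━━━━━━━━━━━━┛  
                                                
                                                
                                                
                                                


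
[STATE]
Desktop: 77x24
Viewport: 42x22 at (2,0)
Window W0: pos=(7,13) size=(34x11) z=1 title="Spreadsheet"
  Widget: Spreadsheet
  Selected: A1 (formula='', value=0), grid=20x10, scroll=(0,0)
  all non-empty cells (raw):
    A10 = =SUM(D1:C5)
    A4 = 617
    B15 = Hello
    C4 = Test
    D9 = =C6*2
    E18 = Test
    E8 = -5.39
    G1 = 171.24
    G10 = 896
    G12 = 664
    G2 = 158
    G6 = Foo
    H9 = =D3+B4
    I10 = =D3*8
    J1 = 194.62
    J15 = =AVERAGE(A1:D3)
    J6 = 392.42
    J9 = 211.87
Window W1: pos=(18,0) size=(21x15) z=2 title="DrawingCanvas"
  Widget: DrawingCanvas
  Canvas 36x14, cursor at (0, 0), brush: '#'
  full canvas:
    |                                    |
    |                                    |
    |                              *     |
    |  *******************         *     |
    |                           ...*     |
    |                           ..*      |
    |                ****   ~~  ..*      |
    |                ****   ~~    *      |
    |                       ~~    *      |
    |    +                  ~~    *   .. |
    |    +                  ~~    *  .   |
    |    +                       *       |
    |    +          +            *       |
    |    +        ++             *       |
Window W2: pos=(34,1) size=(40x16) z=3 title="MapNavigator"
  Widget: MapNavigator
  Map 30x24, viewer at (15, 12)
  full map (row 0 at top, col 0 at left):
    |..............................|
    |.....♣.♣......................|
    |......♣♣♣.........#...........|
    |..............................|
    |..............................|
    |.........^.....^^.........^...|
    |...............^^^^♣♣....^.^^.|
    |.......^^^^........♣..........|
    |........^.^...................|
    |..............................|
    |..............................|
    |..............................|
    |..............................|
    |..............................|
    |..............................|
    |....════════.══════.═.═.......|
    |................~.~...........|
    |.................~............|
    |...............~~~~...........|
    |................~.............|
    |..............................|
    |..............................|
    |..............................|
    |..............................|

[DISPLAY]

                ┏━━━━━━━━━━━━━━━━━━━┓     
                ┃ DrawingCanvas ┏━━━━━━━━━
                ┠───────────────┃ MapNavig
                ┃+              ┠─────────
                ┃               ┃    .....
                ┃               ┃    .....
                ┃  *************┃    .....
                ┃               ┃    .....
                ┃               ┃    .....
                ┃               ┃    .....
                ┃               ┃    .....
                ┃               ┃    .....
                ┃    +          ┃    .....
     ┏━━━━━━━━━━┃    +          ┃    ....═
     ┃ Spreadshe┗━━━━━━━━━━━━━━━┃    .....
     ┠──────────────────────────┃    .....
     ┃A1:                       ┗━━━━━━━━━
     ┃       A       B       C       D┃   
     ┃--------------------------------┃   
     ┃  1      [0]       0       0    ┃   
     ┃  2        0       0       0    ┃   
     ┃  3        0       0       0    ┃   


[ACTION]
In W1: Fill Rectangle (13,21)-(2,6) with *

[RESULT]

                ┏━━━━━━━━━━━━━━━━━━━┓     
                ┃ DrawingCanvas ┏━━━━━━━━━
                ┠───────────────┃ MapNavig
                ┃+              ┠─────────
                ┃               ┃    .....
                ┃      *********┃    .....
                ┃  *************┃    .....
                ┃      *********┃    .....
                ┃      *********┃    .....
                ┃      *********┃    .....
                ┃      *********┃    .....
                ┃      *********┃    .....
                ┃    + *********┃    .....
     ┏━━━━━━━━━━┃    + *********┃    ....═
     ┃ Spreadshe┗━━━━━━━━━━━━━━━┃    .....
     ┠──────────────────────────┃    .....
     ┃A1:                       ┗━━━━━━━━━
     ┃       A       B       C       D┃   
     ┃--------------------------------┃   
     ┃  1      [0]       0       0    ┃   
     ┃  2        0       0       0    ┃   
     ┃  3        0       0       0    ┃   


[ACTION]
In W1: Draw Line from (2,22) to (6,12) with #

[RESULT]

                ┏━━━━━━━━━━━━━━━━━━━┓     
                ┃ DrawingCanvas ┏━━━━━━━━━
                ┠───────────────┃ MapNavig
                ┃+              ┠─────────
                ┃               ┃    .....
                ┃      *********┃    .....
                ┃  *************┃    .....
                ┃      *********┃    .....
                ┃      ********#┃    .....
                ┃      ******##*┃    .....
                ┃      *********┃    .....
                ┃      *********┃    .....
                ┃    + *********┃    .....
     ┏━━━━━━━━━━┃    + *********┃    ....═
     ┃ Spreadshe┗━━━━━━━━━━━━━━━┃    .....
     ┠──────────────────────────┃    .....
     ┃A1:                       ┗━━━━━━━━━
     ┃       A       B       C       D┃   
     ┃--------------------------------┃   
     ┃  1      [0]       0       0    ┃   
     ┃  2        0       0       0    ┃   
     ┃  3        0       0       0    ┃   


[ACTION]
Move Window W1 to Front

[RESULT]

                ┏━━━━━━━━━━━━━━━━━━━┓     
                ┃ DrawingCanvas     ┃━━━━━
                ┠───────────────────┨Navig
                ┃+                  ┃─────
                ┃                   ┃.....
                ┃      *************┃.....
                ┃  *****************┃.....
                ┃      **********###┃.....
                ┃      ********##***┃.....
                ┃      ******##*****┃.....
                ┃      *************┃.....
                ┃      *************┃.....
                ┃    + *************┃.....
     ┏━━━━━━━━━━┃    + *************┃....═
     ┃ Spreadshe┗━━━━━━━━━━━━━━━━━━━┛.....
     ┠──────────────────────────┃    .....
     ┃A1:                       ┗━━━━━━━━━
     ┃       A       B       C       D┃   
     ┃--------------------------------┃   
     ┃  1      [0]       0       0    ┃   
     ┃  2        0       0       0    ┃   
     ┃  3        0       0       0    ┃   


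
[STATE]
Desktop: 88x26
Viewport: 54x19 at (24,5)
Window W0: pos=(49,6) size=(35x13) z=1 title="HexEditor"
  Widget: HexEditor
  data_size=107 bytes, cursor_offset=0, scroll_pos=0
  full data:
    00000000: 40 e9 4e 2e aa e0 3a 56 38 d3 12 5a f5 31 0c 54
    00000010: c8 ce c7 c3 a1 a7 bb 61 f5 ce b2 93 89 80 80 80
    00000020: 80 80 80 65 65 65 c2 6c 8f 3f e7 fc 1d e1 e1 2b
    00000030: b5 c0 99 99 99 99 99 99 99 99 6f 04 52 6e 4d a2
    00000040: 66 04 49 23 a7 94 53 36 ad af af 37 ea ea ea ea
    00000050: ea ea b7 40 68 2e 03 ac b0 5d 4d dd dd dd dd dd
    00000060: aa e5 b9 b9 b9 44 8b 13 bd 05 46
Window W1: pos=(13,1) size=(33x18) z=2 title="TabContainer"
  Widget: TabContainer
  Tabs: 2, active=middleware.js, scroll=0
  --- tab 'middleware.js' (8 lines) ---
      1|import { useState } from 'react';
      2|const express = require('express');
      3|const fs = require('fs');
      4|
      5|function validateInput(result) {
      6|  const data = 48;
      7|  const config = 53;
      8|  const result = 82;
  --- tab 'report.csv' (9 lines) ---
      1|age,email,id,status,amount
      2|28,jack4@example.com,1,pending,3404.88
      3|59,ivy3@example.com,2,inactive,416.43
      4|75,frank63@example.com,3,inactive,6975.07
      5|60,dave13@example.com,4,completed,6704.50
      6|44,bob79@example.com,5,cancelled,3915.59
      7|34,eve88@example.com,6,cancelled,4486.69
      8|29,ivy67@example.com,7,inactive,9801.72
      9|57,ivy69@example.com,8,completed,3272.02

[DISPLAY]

─────────────────────┃                                
seState } from 'react┃   ┏━━━━━━━━━━━━━━━━━━━━━━━━━━━━
ess = require('expres┃   ┃ HexEditor                  
 require('fs');      ┃   ┠────────────────────────────
                     ┃   ┃00000000  40 e9 4e 2e aa e0 
alidateInput(result) ┃   ┃00000010  c8 ce c7 c3 a1 a7 
ta = 48;             ┃   ┃00000020  80 80 80 65 65 65 
nfig = 53;           ┃   ┃00000030  b5 c0 99 99 99 99 
sult = 82;           ┃   ┃00000040  66 04 49 23 a7 94 
                     ┃   ┃00000050  ea ea b7 40 68 2e 
                     ┃   ┃00000060  aa e5 b9 b9 b9 44 
                     ┃   ┃                            
                     ┃   ┃                            
━━━━━━━━━━━━━━━━━━━━━┛   ┗━━━━━━━━━━━━━━━━━━━━━━━━━━━━
                                                      
                                                      
                                                      
                                                      
                                                      


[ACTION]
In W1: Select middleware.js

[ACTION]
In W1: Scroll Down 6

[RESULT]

─────────────────────┃                                
nfig = 53;           ┃   ┏━━━━━━━━━━━━━━━━━━━━━━━━━━━━
sult = 82;           ┃   ┃ HexEditor                  
                     ┃   ┠────────────────────────────
                     ┃   ┃00000000  40 e9 4e 2e aa e0 
                     ┃   ┃00000010  c8 ce c7 c3 a1 a7 
                     ┃   ┃00000020  80 80 80 65 65 65 
                     ┃   ┃00000030  b5 c0 99 99 99 99 
                     ┃   ┃00000040  66 04 49 23 a7 94 
                     ┃   ┃00000050  ea ea b7 40 68 2e 
                     ┃   ┃00000060  aa e5 b9 b9 b9 44 
                     ┃   ┃                            
                     ┃   ┃                            
━━━━━━━━━━━━━━━━━━━━━┛   ┗━━━━━━━━━━━━━━━━━━━━━━━━━━━━
                                                      
                                                      
                                                      
                                                      
                                                      


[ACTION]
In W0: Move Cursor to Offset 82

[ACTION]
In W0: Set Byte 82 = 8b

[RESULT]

─────────────────────┃                                
nfig = 53;           ┃   ┏━━━━━━━━━━━━━━━━━━━━━━━━━━━━
sult = 82;           ┃   ┃ HexEditor                  
                     ┃   ┠────────────────────────────
                     ┃   ┃00000000  40 e9 4e 2e aa e0 
                     ┃   ┃00000010  c8 ce c7 c3 a1 a7 
                     ┃   ┃00000020  80 80 80 65 65 65 
                     ┃   ┃00000030  b5 c0 99 99 99 99 
                     ┃   ┃00000040  66 04 49 23 a7 94 
                     ┃   ┃00000050  ea ea 8B 40 68 2e 
                     ┃   ┃00000060  aa e5 b9 b9 b9 44 
                     ┃   ┃                            
                     ┃   ┃                            
━━━━━━━━━━━━━━━━━━━━━┛   ┗━━━━━━━━━━━━━━━━━━━━━━━━━━━━
                                                      
                                                      
                                                      
                                                      
                                                      


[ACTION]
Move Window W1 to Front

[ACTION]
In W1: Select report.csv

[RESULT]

─────────────────────┃                                
id,status,amount     ┃   ┏━━━━━━━━━━━━━━━━━━━━━━━━━━━━
xample.com,1,pending,┃   ┃ HexEditor                  
ample.com,2,inactive,┃   ┠────────────────────────────
@example.com,3,inacti┃   ┃00000000  40 e9 4e 2e aa e0 
example.com,4,complet┃   ┃00000010  c8 ce c7 c3 a1 a7 
xample.com,5,cancelle┃   ┃00000020  80 80 80 65 65 65 
xample.com,6,cancelle┃   ┃00000030  b5 c0 99 99 99 99 
xample.com,7,inactive┃   ┃00000040  66 04 49 23 a7 94 
xample.com,8,complete┃   ┃00000050  ea ea 8B 40 68 2e 
                     ┃   ┃00000060  aa e5 b9 b9 b9 44 
                     ┃   ┃                            
                     ┃   ┃                            
━━━━━━━━━━━━━━━━━━━━━┛   ┗━━━━━━━━━━━━━━━━━━━━━━━━━━━━
                                                      
                                                      
                                                      
                                                      
                                                      
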